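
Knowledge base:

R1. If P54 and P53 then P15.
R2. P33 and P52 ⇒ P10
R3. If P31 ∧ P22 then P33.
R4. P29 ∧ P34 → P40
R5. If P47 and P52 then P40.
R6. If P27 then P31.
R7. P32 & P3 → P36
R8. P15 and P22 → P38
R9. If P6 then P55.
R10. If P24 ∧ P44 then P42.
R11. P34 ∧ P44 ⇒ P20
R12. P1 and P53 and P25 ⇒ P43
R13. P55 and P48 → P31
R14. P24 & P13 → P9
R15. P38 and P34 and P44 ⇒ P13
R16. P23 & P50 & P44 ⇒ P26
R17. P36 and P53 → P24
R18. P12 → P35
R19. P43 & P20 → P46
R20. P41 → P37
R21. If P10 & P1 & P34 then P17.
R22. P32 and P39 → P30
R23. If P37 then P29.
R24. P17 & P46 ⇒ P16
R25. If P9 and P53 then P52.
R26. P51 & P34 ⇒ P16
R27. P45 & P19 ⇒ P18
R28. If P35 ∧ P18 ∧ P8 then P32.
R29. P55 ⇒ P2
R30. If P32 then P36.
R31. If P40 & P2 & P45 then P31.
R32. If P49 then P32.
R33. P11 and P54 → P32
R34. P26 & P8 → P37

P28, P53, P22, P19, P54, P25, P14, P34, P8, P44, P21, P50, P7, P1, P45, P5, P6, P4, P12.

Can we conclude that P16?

No

Forward chaining from the given facts derives: P15, P38, P55, P20, P43, P13, P35, P46, P18, P32, P2, P36, P24, P42, P9, P52.
Rules concluding P16: R24 needs P17; R26 needs P51 — none of these are established.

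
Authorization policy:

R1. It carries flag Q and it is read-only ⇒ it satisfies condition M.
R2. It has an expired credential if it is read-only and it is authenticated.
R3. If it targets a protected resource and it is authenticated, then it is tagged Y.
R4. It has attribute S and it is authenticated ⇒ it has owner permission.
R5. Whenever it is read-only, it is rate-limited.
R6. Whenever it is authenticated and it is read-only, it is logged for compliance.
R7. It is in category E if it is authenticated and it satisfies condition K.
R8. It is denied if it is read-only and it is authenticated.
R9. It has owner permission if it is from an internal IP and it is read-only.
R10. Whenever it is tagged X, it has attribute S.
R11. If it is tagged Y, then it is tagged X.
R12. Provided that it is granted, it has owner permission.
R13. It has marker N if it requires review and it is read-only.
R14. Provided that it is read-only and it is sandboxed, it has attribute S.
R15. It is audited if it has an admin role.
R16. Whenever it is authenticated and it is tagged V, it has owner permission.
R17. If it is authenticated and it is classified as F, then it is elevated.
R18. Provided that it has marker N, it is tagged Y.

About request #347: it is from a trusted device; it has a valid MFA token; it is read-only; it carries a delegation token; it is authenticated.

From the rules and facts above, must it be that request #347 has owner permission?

Forward chaining from the given facts derives: has an expired credential, is rate-limited, is logged for compliance, is denied.
Rules concluding "it has owner permission": R4 needs "it has attribute S"; R9 needs "it is from an internal IP"; R12 needs "it is granted"; R16 needs "it is tagged V" — none of these are established.

No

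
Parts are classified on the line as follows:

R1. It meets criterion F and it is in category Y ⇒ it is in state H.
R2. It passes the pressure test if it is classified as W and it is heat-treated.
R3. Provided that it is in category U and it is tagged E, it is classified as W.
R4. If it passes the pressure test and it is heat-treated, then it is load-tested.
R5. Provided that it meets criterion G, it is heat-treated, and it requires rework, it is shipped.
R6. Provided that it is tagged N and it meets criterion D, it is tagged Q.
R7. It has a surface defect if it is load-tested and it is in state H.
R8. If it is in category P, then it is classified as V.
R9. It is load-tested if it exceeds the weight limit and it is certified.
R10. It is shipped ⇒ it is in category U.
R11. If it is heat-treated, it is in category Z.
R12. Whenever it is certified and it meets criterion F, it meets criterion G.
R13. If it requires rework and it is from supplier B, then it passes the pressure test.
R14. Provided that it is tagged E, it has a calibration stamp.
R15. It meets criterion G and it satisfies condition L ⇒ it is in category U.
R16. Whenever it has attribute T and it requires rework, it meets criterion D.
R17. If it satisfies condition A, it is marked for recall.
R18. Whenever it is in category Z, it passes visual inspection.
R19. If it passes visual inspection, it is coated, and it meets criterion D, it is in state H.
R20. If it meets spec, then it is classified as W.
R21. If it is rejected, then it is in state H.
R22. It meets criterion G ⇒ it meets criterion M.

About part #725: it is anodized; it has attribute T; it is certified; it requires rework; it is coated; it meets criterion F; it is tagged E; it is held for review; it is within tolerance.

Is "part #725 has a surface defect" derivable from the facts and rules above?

No

Forward chaining from the given facts derives: meets criterion G, has a calibration stamp, meets criterion D, meets criterion M.
The only rule concluding "it has a surface defect" is R7, which needs "it is load-tested"; that is never established.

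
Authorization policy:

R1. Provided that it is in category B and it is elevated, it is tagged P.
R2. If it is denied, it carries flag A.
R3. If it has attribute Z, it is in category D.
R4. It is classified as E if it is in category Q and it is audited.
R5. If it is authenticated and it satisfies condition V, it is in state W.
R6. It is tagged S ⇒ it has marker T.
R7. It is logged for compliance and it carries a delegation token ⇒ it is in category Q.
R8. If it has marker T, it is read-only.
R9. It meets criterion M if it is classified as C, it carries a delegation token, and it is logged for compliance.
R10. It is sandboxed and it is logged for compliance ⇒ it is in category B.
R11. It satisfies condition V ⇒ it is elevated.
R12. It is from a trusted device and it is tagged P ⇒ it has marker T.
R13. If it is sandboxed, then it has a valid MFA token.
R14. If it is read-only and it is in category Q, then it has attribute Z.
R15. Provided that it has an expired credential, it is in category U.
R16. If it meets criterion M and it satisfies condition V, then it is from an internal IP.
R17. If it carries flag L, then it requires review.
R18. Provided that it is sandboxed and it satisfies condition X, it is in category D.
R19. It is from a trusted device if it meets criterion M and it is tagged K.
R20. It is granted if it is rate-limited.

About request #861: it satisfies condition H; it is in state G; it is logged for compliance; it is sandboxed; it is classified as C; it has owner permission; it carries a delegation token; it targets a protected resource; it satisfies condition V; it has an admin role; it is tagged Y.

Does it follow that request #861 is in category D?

No

Forward chaining from the given facts derives: is in category Q, meets criterion M, is in category B, is elevated, has a valid MFA token, is from an internal IP, is tagged P.
Rules concluding "it is in category D": R3 needs "it has attribute Z"; R18 needs "it satisfies condition X" — none of these are established.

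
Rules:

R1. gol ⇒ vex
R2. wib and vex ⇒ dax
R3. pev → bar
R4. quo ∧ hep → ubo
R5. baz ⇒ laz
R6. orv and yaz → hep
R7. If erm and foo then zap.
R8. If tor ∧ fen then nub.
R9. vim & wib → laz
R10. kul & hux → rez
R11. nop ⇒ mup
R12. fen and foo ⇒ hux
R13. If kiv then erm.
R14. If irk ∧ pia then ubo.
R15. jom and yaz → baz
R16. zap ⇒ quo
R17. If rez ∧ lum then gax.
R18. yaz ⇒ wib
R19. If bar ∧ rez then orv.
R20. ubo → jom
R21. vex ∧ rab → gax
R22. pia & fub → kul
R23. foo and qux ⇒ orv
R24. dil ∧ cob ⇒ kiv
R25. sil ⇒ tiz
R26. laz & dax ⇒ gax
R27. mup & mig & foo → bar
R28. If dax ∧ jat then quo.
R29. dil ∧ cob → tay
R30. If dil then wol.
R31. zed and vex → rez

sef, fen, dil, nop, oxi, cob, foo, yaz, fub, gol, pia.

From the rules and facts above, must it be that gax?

Forward chaining from the given facts derives: vex, mup, hux, wib, kul, kiv, tay, wol, dax, rez, erm, zap, quo.
Rules concluding gax: R17 needs lum; R21 needs rab; R26 needs laz — none of these are established.

No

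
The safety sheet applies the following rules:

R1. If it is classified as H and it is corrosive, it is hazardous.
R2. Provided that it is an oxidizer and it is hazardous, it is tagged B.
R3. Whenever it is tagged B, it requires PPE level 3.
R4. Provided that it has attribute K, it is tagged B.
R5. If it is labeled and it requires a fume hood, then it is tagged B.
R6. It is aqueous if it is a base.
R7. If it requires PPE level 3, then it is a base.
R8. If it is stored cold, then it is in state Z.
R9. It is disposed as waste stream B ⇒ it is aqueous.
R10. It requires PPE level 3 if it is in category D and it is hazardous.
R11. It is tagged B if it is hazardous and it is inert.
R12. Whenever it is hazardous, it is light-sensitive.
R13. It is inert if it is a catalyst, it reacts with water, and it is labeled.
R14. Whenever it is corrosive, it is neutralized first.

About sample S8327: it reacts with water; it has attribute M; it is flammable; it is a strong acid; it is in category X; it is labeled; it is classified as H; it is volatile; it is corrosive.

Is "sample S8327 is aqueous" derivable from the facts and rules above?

No

Forward chaining from the given facts derives: is hazardous, is light-sensitive, is neutralized first.
Rules concluding "it is aqueous": R6 needs "it is a base"; R9 needs "it is disposed as waste stream B" — none of these are established.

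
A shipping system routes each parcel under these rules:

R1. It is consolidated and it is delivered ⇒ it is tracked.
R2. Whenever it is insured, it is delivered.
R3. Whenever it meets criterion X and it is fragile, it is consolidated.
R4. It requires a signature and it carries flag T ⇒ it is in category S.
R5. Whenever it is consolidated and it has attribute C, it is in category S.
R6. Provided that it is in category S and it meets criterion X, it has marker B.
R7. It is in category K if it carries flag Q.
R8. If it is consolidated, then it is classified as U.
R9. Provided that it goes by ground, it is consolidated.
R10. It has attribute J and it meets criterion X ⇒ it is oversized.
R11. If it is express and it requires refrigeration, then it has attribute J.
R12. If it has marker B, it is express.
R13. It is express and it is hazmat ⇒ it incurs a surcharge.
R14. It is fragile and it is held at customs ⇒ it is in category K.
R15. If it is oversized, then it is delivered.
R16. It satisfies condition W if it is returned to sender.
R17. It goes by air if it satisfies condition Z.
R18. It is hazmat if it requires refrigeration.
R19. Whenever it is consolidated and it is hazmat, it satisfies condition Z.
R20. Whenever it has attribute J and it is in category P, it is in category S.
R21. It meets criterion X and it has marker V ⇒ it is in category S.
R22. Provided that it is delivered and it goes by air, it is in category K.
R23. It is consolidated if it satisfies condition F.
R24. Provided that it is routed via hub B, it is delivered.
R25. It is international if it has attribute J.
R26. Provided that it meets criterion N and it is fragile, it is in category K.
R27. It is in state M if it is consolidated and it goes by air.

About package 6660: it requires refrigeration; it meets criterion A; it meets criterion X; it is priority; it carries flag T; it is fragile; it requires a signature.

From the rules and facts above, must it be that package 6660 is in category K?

By R3 (it meets criterion X, it is fragile): it is consolidated.
By R4 (it requires a signature, it carries flag T): it is in category S.
By R6 (it is in category S, it meets criterion X): it has marker B.
By R12 (it has marker B): it is express.
By R18 (it requires refrigeration): it is hazmat.
By R19 (it is consolidated, it is hazmat): it satisfies condition Z.
By R11 (it is express, it requires refrigeration): it has attribute J.
By R17 (it satisfies condition Z): it goes by air.
By R10 (it has attribute J, it meets criterion X): it is oversized.
By R15 (it is oversized): it is delivered.
By R22 (it is delivered, it goes by air): it is in category K.

Yes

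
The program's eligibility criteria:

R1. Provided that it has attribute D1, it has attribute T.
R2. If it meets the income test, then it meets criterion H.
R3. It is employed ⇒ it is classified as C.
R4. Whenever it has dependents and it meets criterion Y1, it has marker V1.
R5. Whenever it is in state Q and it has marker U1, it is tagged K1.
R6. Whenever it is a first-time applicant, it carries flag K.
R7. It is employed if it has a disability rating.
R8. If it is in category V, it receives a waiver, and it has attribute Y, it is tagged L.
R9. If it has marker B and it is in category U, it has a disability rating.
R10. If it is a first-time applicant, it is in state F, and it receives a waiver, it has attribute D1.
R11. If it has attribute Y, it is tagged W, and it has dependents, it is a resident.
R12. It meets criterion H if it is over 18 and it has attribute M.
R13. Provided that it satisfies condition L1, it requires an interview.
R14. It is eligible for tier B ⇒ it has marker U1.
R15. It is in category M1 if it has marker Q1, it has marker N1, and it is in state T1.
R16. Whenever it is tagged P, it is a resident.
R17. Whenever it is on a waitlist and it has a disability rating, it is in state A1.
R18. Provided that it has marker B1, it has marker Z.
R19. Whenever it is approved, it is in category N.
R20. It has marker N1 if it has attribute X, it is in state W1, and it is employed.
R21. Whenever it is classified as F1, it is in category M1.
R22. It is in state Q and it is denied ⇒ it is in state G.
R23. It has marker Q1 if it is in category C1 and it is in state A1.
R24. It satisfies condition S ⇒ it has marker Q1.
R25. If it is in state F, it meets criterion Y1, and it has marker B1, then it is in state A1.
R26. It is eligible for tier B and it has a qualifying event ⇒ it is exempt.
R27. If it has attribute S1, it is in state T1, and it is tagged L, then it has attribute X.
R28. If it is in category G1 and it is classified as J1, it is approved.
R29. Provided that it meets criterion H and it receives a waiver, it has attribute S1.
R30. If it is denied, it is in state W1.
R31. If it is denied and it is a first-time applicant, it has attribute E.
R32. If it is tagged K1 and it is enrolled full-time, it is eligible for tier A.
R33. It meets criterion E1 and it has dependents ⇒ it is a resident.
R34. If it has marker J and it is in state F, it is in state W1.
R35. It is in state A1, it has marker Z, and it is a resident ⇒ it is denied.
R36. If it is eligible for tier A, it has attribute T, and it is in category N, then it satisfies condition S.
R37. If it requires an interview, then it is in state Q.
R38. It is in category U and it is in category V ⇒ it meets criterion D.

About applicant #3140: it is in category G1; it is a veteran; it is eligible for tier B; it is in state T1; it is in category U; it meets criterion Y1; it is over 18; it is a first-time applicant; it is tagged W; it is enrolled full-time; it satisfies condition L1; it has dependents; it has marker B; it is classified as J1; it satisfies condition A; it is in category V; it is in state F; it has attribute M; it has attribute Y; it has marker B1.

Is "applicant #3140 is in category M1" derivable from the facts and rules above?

Forward chaining from the given facts derives: has marker V1, carries flag K, has a disability rating, is a resident, meets criterion H, requires an interview, has marker U1, has marker Z, is in state A1, is approved, is denied, is in state Q, meets criterion D, is tagged K1, is employed, is in category N, is in state G, is in state W1, has attribute E, is eligible for tier A, is classified as C.
Rules concluding "it is in category M1": R15 needs "it has marker Q1"; R21 needs "it is classified as F1" — none of these are established.

No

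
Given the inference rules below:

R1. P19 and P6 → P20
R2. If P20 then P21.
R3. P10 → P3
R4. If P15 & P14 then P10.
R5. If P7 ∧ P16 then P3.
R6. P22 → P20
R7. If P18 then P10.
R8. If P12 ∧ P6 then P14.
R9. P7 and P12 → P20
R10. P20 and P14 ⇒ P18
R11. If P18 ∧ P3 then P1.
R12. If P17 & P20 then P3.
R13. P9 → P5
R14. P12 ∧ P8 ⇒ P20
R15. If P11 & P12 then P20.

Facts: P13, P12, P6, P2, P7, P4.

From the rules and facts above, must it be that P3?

Yes

P14  (by R8: P12, P6)
P20  (by R9: P7, P12)
P18  (by R10: P20, P14)
P10  (by R7: P18)
P3  (by R3: P10)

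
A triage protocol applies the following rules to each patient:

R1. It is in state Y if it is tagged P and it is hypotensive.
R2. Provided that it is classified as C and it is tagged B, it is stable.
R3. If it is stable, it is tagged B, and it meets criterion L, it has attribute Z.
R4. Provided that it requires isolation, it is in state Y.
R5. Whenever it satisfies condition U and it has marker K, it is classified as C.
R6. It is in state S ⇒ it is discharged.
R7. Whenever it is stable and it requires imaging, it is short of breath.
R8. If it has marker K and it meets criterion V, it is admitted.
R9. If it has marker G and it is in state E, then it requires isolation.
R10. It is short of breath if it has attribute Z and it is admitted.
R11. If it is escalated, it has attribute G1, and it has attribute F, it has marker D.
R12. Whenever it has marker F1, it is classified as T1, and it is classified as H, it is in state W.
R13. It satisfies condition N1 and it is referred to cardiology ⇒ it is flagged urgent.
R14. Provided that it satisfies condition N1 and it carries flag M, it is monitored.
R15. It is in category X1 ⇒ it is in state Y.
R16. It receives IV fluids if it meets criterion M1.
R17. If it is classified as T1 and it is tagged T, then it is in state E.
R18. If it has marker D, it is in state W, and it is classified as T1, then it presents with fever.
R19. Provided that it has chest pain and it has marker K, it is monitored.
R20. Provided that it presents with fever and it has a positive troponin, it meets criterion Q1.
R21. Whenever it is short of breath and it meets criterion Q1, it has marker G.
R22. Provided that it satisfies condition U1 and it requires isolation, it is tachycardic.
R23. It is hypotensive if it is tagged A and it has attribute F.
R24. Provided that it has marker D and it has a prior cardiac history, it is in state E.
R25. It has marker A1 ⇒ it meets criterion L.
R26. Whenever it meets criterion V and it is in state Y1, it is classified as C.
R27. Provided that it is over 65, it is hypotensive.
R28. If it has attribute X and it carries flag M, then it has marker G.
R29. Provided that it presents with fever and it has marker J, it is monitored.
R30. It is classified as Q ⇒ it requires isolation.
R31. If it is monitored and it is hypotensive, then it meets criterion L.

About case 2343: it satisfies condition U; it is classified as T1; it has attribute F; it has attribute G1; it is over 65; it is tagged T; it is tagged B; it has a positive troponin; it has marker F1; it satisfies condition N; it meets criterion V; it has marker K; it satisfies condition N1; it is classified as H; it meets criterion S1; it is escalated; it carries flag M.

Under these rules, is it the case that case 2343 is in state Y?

By R5 (it satisfies condition U, it has marker K): it is classified as C.
By R8 (it has marker K, it meets criterion V): it is admitted.
By R11 (it is escalated, it has attribute G1, it has attribute F): it has marker D.
By R12 (it has marker F1, it is classified as T1, it is classified as H): it is in state W.
By R14 (it satisfies condition N1, it carries flag M): it is monitored.
By R17 (it is classified as T1, it is tagged T): it is in state E.
By R18 (it has marker D, it is in state W, it is classified as T1): it presents with fever.
By R20 (it presents with fever, it has a positive troponin): it meets criterion Q1.
By R27 (it is over 65): it is hypotensive.
By R31 (it is monitored, it is hypotensive): it meets criterion L.
By R2 (it is classified as C, it is tagged B): it is stable.
By R3 (it is stable, it is tagged B, it meets criterion L): it has attribute Z.
By R10 (it has attribute Z, it is admitted): it is short of breath.
By R21 (it is short of breath, it meets criterion Q1): it has marker G.
By R9 (it has marker G, it is in state E): it requires isolation.
By R4 (it requires isolation): it is in state Y.

Yes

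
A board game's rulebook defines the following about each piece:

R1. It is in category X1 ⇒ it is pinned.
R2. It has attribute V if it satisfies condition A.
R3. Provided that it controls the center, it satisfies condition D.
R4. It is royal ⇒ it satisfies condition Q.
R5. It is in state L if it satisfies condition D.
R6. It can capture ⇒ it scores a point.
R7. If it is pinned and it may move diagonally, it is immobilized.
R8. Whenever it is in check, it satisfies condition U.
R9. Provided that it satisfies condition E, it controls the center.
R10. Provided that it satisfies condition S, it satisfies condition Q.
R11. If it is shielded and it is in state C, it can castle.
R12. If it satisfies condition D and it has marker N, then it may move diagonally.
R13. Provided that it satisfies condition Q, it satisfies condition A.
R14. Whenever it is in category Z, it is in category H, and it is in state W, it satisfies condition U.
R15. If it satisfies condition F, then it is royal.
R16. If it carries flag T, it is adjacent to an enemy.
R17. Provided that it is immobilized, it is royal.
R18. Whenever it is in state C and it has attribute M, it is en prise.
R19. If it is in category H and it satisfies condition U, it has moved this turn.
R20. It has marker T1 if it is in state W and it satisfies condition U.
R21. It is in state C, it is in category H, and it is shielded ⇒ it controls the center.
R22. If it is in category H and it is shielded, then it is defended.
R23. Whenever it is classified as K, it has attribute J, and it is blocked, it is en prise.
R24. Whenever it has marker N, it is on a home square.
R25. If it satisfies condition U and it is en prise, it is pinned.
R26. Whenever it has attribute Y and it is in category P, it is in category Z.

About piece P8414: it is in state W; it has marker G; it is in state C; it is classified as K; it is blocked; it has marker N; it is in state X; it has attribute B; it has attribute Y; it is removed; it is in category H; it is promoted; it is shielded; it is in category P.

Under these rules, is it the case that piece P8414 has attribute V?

Forward chaining from the given facts derives: can castle, controls the center, is defended, is on a home square, is in category Z, satisfies condition D, is in state L, may move diagonally, satisfies condition U, has moved this turn, has marker T1.
The only rule concluding "it has attribute V" is R2, which needs "it satisfies condition A"; that is never established.

No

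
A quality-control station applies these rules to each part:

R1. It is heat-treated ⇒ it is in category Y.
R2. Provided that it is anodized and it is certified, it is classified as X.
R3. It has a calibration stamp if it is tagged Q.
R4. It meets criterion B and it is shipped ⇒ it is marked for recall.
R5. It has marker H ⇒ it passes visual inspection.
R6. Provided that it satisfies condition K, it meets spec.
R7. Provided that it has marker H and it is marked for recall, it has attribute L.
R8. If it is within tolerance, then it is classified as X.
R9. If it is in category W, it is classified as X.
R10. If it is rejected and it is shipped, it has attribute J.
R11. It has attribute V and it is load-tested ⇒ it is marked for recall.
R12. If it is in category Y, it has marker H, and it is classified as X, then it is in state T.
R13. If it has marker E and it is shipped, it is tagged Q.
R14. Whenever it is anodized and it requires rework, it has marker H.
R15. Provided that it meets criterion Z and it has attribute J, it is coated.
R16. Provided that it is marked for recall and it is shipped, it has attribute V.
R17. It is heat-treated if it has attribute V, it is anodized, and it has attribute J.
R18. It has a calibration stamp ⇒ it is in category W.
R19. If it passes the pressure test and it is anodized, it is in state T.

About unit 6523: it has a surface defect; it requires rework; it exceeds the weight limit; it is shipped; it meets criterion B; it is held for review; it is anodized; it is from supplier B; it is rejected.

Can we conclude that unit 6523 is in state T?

No

Forward chaining from the given facts derives: is marked for recall, has attribute J, has marker H, has attribute V, is heat-treated, is in category Y, passes visual inspection, has attribute L.
Rules concluding "it is in state T": R12 needs "it is classified as X"; R19 needs "it passes the pressure test" — none of these are established.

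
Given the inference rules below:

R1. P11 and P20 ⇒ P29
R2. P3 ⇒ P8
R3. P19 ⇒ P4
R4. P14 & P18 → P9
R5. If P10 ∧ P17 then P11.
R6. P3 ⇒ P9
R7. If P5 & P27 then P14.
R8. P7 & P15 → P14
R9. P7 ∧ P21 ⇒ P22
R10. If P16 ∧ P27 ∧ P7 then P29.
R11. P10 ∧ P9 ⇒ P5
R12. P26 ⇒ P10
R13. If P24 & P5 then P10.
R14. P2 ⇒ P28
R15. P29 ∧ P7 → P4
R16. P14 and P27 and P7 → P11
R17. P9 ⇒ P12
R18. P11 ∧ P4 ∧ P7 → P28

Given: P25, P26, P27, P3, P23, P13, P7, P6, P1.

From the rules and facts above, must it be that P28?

Forward chaining from the given facts derives: P8, P9, P10, P12, P5, P14, P11.
Rules concluding P28: R14 needs P2; R18 needs P4 — none of these are established.

No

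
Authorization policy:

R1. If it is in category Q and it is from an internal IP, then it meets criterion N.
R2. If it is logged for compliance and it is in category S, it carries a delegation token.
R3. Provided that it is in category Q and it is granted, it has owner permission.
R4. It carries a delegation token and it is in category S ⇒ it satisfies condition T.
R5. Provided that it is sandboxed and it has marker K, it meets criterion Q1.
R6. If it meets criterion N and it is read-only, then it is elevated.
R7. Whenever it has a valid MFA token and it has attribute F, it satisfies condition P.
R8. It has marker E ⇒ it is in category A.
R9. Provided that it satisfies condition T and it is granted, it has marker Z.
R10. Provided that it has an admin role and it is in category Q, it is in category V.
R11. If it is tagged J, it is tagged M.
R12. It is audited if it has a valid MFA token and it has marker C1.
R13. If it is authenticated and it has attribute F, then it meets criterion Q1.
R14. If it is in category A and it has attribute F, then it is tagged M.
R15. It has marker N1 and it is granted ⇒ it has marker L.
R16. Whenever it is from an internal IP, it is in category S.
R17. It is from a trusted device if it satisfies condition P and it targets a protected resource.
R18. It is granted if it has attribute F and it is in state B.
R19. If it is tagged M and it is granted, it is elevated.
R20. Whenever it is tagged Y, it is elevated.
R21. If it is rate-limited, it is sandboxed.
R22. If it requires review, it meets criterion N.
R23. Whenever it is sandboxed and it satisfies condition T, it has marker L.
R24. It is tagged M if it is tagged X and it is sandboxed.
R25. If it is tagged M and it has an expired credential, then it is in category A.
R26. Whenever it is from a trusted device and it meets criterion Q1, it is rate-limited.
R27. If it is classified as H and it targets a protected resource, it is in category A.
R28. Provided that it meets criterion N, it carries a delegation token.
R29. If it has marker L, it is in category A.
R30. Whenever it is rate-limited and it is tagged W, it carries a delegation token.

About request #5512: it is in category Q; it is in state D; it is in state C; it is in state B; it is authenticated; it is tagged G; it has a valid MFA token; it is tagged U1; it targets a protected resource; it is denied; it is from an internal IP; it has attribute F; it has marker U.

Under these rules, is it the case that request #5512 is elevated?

By R1 (it is in category Q, it is from an internal IP): it meets criterion N.
By R7 (it has a valid MFA token, it has attribute F): it satisfies condition P.
By R13 (it is authenticated, it has attribute F): it meets criterion Q1.
By R16 (it is from an internal IP): it is in category S.
By R17 (it satisfies condition P, it targets a protected resource): it is from a trusted device.
By R18 (it has attribute F, it is in state B): it is granted.
By R26 (it is from a trusted device, it meets criterion Q1): it is rate-limited.
By R28 (it meets criterion N): it carries a delegation token.
By R4 (it carries a delegation token, it is in category S): it satisfies condition T.
By R21 (it is rate-limited): it is sandboxed.
By R23 (it is sandboxed, it satisfies condition T): it has marker L.
By R29 (it has marker L): it is in category A.
By R14 (it is in category A, it has attribute F): it is tagged M.
By R19 (it is tagged M, it is granted): it is elevated.

Yes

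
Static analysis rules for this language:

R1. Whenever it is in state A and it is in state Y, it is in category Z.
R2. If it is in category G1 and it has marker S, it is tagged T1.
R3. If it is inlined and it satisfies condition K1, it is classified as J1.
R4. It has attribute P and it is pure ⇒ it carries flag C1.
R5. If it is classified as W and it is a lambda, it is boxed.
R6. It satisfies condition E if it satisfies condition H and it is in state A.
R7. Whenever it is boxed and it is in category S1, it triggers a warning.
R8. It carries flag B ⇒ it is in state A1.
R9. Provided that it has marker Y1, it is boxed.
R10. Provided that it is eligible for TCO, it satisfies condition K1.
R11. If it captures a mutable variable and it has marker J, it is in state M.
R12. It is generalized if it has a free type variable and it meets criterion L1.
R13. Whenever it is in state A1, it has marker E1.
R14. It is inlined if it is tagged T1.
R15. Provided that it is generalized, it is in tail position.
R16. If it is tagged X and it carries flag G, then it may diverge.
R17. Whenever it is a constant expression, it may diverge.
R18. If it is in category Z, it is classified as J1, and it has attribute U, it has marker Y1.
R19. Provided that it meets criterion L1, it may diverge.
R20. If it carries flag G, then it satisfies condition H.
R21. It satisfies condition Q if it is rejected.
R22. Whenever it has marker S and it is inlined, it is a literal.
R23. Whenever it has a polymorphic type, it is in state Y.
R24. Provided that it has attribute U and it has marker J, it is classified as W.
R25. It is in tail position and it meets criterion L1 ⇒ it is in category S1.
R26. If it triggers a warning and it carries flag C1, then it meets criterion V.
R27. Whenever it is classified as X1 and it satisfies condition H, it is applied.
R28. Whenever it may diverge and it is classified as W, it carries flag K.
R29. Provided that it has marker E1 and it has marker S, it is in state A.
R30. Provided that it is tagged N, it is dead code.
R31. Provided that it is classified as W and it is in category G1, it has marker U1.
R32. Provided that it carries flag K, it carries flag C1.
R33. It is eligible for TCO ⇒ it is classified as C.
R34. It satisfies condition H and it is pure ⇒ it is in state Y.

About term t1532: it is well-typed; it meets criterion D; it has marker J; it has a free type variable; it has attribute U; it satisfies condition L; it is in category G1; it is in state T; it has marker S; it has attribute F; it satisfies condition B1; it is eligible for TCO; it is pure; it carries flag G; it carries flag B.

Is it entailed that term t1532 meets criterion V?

Forward chaining from the given facts derives: is tagged T1, is in state A1, satisfies condition K1, has marker E1, is inlined, satisfies condition H, is a literal, is classified as W, is in state A, has marker U1, is classified as C, is in state Y, is in category Z, is classified as J1, satisfies condition E, has marker Y1, is boxed.
The only rule concluding "it meets criterion V" is R26, which needs "it triggers a warning"; that is never established.

No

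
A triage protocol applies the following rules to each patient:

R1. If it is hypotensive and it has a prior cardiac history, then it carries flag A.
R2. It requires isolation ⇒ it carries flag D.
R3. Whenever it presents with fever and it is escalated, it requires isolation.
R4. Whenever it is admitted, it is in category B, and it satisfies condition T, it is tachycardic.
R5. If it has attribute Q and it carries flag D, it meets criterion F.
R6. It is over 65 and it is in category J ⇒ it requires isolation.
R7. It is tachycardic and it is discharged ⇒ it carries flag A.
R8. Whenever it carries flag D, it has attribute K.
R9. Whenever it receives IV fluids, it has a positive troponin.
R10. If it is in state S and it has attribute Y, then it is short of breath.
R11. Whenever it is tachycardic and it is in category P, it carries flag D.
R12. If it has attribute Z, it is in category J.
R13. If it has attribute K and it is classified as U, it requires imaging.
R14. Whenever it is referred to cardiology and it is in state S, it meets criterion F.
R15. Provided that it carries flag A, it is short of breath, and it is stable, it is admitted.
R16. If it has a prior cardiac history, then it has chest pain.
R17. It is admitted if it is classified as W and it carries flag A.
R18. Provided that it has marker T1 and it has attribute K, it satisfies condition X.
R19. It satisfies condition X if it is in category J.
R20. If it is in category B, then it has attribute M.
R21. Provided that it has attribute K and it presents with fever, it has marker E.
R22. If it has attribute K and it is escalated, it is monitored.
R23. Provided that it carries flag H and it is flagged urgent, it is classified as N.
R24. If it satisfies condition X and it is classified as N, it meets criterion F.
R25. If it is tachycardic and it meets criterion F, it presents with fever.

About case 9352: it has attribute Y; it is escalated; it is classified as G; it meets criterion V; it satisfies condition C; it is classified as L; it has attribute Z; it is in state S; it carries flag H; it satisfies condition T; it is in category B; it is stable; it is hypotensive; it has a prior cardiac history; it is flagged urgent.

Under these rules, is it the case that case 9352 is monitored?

Yes

By R1 (it is hypotensive, it has a prior cardiac history): it carries flag A.
By R10 (it is in state S, it has attribute Y): it is short of breath.
By R12 (it has attribute Z): it is in category J.
By R15 (it carries flag A, it is short of breath, it is stable): it is admitted.
By R19 (it is in category J): it satisfies condition X.
By R23 (it carries flag H, it is flagged urgent): it is classified as N.
By R24 (it satisfies condition X, it is classified as N): it meets criterion F.
By R4 (it is admitted, it is in category B, it satisfies condition T): it is tachycardic.
By R25 (it is tachycardic, it meets criterion F): it presents with fever.
By R3 (it presents with fever, it is escalated): it requires isolation.
By R2 (it requires isolation): it carries flag D.
By R8 (it carries flag D): it has attribute K.
By R22 (it has attribute K, it is escalated): it is monitored.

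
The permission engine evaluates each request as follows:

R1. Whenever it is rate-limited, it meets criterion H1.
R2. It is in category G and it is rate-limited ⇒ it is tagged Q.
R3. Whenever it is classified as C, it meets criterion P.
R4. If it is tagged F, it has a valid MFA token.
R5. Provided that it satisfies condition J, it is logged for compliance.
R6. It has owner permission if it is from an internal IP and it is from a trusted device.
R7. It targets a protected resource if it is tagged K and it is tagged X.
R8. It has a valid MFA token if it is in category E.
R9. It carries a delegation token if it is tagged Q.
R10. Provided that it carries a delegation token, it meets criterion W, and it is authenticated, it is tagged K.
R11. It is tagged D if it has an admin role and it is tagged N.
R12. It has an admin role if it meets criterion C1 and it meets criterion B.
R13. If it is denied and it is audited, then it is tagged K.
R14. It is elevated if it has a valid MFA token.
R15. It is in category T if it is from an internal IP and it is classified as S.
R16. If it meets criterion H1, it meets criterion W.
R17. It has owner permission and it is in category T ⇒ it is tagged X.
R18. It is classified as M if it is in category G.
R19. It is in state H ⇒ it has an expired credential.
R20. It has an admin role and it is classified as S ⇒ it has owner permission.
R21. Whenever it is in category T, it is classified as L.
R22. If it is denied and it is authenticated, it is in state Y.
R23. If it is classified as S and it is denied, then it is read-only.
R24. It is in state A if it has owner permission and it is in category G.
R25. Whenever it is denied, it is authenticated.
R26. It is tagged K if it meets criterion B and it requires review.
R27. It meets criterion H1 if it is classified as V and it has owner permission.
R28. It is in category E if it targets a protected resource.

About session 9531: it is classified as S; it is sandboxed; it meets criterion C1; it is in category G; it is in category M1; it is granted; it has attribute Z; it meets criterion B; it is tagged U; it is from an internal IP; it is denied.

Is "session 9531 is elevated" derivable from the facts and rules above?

No

Forward chaining from the given facts derives: has an admin role, is in category T, is classified as M, has owner permission, is classified as L, is read-only, is in state A, is authenticated, is tagged X, is in state Y.
The only rule concluding "it is elevated" is R14, which needs "it has a valid MFA token"; that is never established.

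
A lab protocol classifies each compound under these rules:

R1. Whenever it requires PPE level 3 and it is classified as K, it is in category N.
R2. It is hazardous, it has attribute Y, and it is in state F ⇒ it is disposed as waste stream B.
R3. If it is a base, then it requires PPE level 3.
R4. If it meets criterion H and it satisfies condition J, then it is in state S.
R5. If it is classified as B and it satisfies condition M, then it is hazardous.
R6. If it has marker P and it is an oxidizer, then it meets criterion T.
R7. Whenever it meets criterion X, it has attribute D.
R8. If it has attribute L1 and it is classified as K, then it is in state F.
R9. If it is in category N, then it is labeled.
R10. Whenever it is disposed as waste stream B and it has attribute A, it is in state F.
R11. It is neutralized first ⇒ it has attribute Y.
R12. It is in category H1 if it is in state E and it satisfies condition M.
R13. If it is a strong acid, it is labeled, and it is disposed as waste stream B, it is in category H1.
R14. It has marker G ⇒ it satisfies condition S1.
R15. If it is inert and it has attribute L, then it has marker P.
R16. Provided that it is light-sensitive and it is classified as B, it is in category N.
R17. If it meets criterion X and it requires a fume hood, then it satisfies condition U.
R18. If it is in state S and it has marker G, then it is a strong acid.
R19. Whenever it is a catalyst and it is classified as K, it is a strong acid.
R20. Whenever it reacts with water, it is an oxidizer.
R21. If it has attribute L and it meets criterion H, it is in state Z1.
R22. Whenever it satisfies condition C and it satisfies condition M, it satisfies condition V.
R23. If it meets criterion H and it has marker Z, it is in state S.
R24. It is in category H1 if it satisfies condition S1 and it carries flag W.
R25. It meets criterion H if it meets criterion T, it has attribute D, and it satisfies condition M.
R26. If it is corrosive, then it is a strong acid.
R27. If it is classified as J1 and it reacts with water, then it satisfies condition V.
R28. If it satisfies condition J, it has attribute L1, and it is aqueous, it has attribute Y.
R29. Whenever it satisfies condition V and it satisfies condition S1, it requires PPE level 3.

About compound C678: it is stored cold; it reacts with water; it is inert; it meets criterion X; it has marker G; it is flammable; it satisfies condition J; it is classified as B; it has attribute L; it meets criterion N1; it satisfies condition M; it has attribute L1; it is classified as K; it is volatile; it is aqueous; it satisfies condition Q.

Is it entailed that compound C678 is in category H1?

No

Forward chaining from the given facts derives: is hazardous, has attribute D, is in state F, satisfies condition S1, has marker P, is an oxidizer, has attribute Y, is disposed as waste stream B, meets criterion T, meets criterion H, is in state S, is a strong acid, is in state Z1.
Rules concluding "it is in category H1": R12 needs "it is in state E"; R13 needs "it is labeled"; R24 needs "it carries flag W" — none of these are established.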